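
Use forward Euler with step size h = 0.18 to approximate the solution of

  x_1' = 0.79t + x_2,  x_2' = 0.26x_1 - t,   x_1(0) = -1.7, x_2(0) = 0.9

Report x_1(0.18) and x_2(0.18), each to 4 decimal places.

-1.5380, 0.8204

Euler on (x_1,x_2): x_1_{n+1} = x_1_n + h·x_1', x_2_{n+1} = x_2_n + h·x_2'.
0.000000: (-1.700000, 0.900000); f=(0.900000, -0.442000) → (-1.538000, 0.820440)
(x_1(0.18), x_2(0.18)) ≈ (-1.5380, 0.8204)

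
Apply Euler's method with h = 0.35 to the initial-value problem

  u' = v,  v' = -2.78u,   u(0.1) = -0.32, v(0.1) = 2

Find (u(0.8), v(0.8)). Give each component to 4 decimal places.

1.1890, 1.9416

Euler on (u,v): u_{n+1} = u_n + h·u', v_{n+1} = v_n + h·v'.
0.100000: (-0.320000, 2.000000); f=(2.000000, 0.889600) → (0.380000, 2.311360)
0.450000: (0.380000, 2.311360); f=(2.311360, -1.056400) → (1.188976, 1.941620)
(u(0.8), v(0.8)) ≈ (1.1890, 1.9416)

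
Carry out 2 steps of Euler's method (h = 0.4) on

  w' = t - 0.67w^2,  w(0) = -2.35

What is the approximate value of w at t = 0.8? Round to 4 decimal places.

-7.6014

Euler: w_{n+1} = w_n + h·f(t_n, w_n).
t=0.000000, w=-2.350000: f=-3.700075 → w ← -2.350000 + 0.4·(-3.700075) = -3.830030
t=0.400000, w=-3.830030: f=-9.428317 → w ← -3.830030 + 0.4·(-9.428317) = -7.601357
w(0.8) ≈ -7.6014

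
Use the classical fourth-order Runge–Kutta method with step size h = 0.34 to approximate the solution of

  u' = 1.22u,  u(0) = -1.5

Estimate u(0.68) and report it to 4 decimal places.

-3.4381

RK4: k1 = f(x_n, u_n); k2 = f(x_n + h/2, u_n + (h/2)·k1); k3 = f(x_n + h/2, u_n + (h/2)·k2); k4 = f(x_n + h, u_n + h·k3); u_{n+1} = u_n + (h/6)·(k1 + 2k2 + 2k3 + k4).
x=0.000000, u=-1.500000:
  k1 = f(0.000000, -1.500000) = -1.830000
  k2 = f(0.170000, -1.811100) = -2.209542
  k3 = f(0.170000, -1.875622) = -2.288259
  k4 = f(0.340000, -2.278008) = -2.779170
  u ← -1.500000 + (0.34/6)·(k1 + 2k2 + 2k3 + k4) = -2.270937
x=0.340000, u=-2.270937:
  k1 = f(0.340000, -2.270937) = -2.770543
  k2 = f(0.510000, -2.741929) = -3.345154
  k3 = f(0.510000, -2.839613) = -3.464328
  k4 = f(0.680000, -3.448809) = -4.207547
  u ← -2.270937 + (0.34/6)·(k1 + 2k2 + 2k3 + k4) = -3.438103
u(0.68) ≈ -3.4381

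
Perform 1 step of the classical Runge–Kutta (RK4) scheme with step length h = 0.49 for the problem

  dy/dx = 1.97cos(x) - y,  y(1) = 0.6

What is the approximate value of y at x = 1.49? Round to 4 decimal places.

RK4: k1 = f(x_n, y_n); k2 = f(x_n + h/2, y_n + (h/2)·k1); k3 = f(x_n + h/2, y_n + (h/2)·k2); k4 = f(x_n + h, y_n + h·k3); y_{n+1} = y_n + (h/6)·(k1 + 2k2 + 2k3 + k4).
x=1.000000, y=0.600000:
  k1 = f(1.000000, 0.600000) = 0.464396
  k2 = f(1.245000, 0.713777) = -0.083252
  k3 = f(1.245000, 0.579603) = 0.050922
  k4 = f(1.490000, 0.624952) = -0.465956
  y ← 0.600000 + (0.49/6)·(k1 + 2k2 + 2k3 + k4) = 0.594592
y(1.49) ≈ 0.5946

0.5946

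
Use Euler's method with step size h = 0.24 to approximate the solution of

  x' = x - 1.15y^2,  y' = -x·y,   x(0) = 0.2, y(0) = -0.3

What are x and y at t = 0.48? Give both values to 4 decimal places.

Euler on (x,y): x_{n+1} = x_n + h·x', y_{n+1} = y_n + h·y'.
0.000000: (0.200000, -0.300000); f=(0.096500, 0.060000) → (0.223160, -0.285600)
0.240000: (0.223160, -0.285600); f=(0.129358, 0.063734) → (0.254206, -0.270304)
(x(0.48), y(0.48)) ≈ (0.2542, -0.2703)

0.2542, -0.2703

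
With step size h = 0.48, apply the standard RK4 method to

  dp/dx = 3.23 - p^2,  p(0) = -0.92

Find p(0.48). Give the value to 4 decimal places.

RK4: k1 = f(x_n, p_n); k2 = f(x_n + h/2, p_n + (h/2)·k1); k3 = f(x_n + h/2, p_n + (h/2)·k2); k4 = f(x_n + h, p_n + h·k3); p_{n+1} = p_n + (h/6)·(k1 + 2k2 + 2k3 + k4).
x=0.000000, p=-0.920000:
  k1 = f(0.000000, -0.920000) = 2.383600
  k2 = f(0.240000, -0.347936) = 3.108941
  k3 = f(0.240000, -0.173854) = 3.199775
  k4 = f(0.480000, 0.615892) = 2.850677
  p ← -0.920000 + (0.48/6)·(k1 + 2k2 + 2k3 + k4) = 0.508137
p(0.48) ≈ 0.5081

0.5081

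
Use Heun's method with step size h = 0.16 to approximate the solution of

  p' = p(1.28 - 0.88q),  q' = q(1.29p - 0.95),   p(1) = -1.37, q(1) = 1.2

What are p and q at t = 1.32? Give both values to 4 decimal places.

-1.6574, 0.5047

Heun on (p,q): k1 = f(t_n, state_n); k2 = f(t_n + h, state_n + h·k1); state_{n+1} = state_n + (h/2)·(k1 + k2).
1.000000: (-1.370000, 1.200000)
  k1 = (-0.306880, -3.260760)
  predictor → (-1.419101, 0.678278)
  k2 = (-0.969409, -1.886048)
  → (-1.472103, 0.788255)
1.160000: (-1.472103, 0.788255)
  k1 = (-0.863146, -2.245750)
  predictor → (-1.610206, 0.428935)
  k2 = (-1.453271, -1.298459)
  → (-1.657416, 0.504719)
(p(1.32), q(1.32)) ≈ (-1.6574, 0.5047)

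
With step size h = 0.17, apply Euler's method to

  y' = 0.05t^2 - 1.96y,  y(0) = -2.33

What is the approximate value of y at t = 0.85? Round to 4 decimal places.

Euler: y_{n+1} = y_n + h·f(t_n, y_n).
t=0.000000, y=-2.330000: f=4.566800 → y ← -2.330000 + 0.17·4.566800 = -1.553644
t=0.170000, y=-1.553644: f=3.046587 → y ← -1.553644 + 0.17·3.046587 = -1.035724
t=0.340000, y=-1.035724: f=2.035799 → y ← -1.035724 + 0.17·2.035799 = -0.689638
t=0.510000, y=-0.689638: f=1.364696 → y ← -0.689638 + 0.17·1.364696 = -0.457640
t=0.680000, y=-0.457640: f=0.920094 → y ← -0.457640 + 0.17·0.920094 = -0.301224
y(0.85) ≈ -0.3012

-0.3012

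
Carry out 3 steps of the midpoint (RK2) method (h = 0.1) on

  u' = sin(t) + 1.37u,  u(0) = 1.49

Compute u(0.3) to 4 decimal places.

2.2954

Midpoint: k1 = f(t_n, u_n); k2 = f(t_n + h/2, u_n + (h/2)·k1); u_{n+1} = u_n + h·k2.
t=0.000000, u=1.490000:
  k1 = f(0.000000, 1.490000) = 2.041300
  k2 = f(0.050000, 1.592065) = 2.231108
  u ← 1.490000 + 0.1·2.231108 = 1.713111
t=0.100000, u=1.713111:
  k1 = f(0.100000, 1.713111) = 2.446795
  k2 = f(0.150000, 1.835451) = 2.664005
  u ← 1.713111 + 0.1·2.664005 = 1.979511
t=0.200000, u=1.979511:
  k1 = f(0.200000, 1.979511) = 2.910600
  k2 = f(0.250000, 2.125041) = 3.158711
  u ← 1.979511 + 0.1·3.158711 = 2.295382
u(0.3) ≈ 2.2954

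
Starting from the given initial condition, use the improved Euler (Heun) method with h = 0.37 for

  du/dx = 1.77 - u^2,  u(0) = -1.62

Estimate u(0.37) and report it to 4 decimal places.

-2.1441

Heun: k1 = f(x_n, u_n); k2 = f(x_n + h, u_n + h·k1); u_{n+1} = u_n + (h/2)·(k1 + k2).
x=0.000000, u=-1.620000:
  k1 = f(0.000000, -1.620000) = -0.854400
  k2 = f(0.370000, -1.936128) = -1.978592
  u ← -1.620000 + (0.37/2)·(-0.854400 + (-1.978592)) = -2.144103
u(0.37) ≈ -2.1441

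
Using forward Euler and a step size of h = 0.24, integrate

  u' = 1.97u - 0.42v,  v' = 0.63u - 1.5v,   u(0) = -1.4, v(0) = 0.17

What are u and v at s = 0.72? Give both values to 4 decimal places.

-4.4562, -0.7047

Euler on (u,v): u_{n+1} = u_n + h·u', v_{n+1} = v_n + h·v'.
0.000000: (-1.400000, 0.170000); f=(-2.829400, -1.137000) → (-2.079056, -0.102880)
0.240000: (-2.079056, -0.102880); f=(-4.052531, -1.155485) → (-3.051663, -0.380196)
0.480000: (-3.051663, -0.380196); f=(-5.852094, -1.352253) → (-4.456166, -0.704737)
(u(0.72), v(0.72)) ≈ (-4.4562, -0.7047)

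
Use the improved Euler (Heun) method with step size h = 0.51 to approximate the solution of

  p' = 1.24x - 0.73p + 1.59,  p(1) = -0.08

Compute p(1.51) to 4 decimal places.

1.2801

Heun: k1 = f(x_n, p_n); k2 = f(x_n + h, p_n + h·k1); p_{n+1} = p_n + (h/2)·(k1 + k2).
x=1.000000, p=-0.080000:
  k1 = f(1.000000, -0.080000) = 2.888400
  k2 = f(1.510000, 1.393084) = 2.445449
  p ← -0.080000 + (0.51/2)·(2.888400 + 2.445449) = 1.280131
p(1.51) ≈ 1.2801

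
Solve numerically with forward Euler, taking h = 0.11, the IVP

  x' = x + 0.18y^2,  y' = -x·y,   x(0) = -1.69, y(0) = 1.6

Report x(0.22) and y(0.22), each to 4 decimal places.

Euler on (x,y): x_{n+1} = x_n + h·x', y_{n+1} = y_n + h·y'.
0.000000: (-1.690000, 1.600000); f=(-1.229200, 2.704000) → (-1.825212, 1.897440)
0.110000: (-1.825212, 1.897440); f=(-1.177162, 3.463230) → (-1.954700, 2.278395)
(x(0.22), y(0.22)) ≈ (-1.9547, 2.2784)

-1.9547, 2.2784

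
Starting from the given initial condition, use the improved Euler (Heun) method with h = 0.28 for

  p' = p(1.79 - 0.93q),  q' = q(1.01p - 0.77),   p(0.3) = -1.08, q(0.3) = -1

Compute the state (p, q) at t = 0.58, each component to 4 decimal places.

Heun on (p,q): k1 = f(t_n, state_n); k2 = f(t_n + h, state_n + h·k1); state_{n+1} = state_n + (h/2)·(k1 + k2).
0.300000: (-1.080000, -1.000000)
  k1 = (-2.937600, 1.860800)
  predictor → (-1.902528, -0.478976)
  k2 = (-4.253002, 1.289189)
  → (-2.086684, -0.559001)
(p(0.58), q(0.58)) ≈ (-2.0867, -0.5590)

-2.0867, -0.5590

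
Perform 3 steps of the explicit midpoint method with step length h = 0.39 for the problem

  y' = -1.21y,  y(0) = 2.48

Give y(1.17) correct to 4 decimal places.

0.6484

Midpoint: k1 = f(t_n, y_n); k2 = f(t_n + h/2, y_n + (h/2)·k1); y_{n+1} = y_n + h·k2.
t=0.000000, y=2.480000:
  k1 = f(0.000000, 2.480000) = -3.000800
  k2 = f(0.195000, 1.894844) = -2.292761
  y ← 2.480000 + 0.39·(-2.292761) = 1.585823
t=0.390000, y=1.585823:
  k1 = f(0.390000, 1.585823) = -1.918846
  k2 = f(0.585000, 1.211648) = -1.466094
  y ← 1.585823 + 0.39·(-1.466094) = 1.014046
t=0.780000, y=1.014046:
  k1 = f(0.780000, 1.014046) = -1.226996
  k2 = f(0.975000, 0.774782) = -0.937486
  y ← 1.014046 + 0.39·(-0.937486) = 0.648427
y(1.17) ≈ 0.6484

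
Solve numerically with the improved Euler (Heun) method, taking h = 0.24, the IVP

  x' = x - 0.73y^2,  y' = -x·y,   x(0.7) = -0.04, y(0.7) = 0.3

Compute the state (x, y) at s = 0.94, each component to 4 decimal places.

-0.0686, 0.3038

Heun on (x,y): k1 = f(s_n, state_n); k2 = f(s_n + h, state_n + h·k1); state_{n+1} = state_n + (h/2)·(k1 + k2).
0.700000: (-0.040000, 0.300000)
  k1 = (-0.105700, 0.012000)
  predictor → (-0.065368, 0.302880)
  k2 = (-0.132335, 0.019799)
  → (-0.068564, 0.303816)
(x(0.94), y(0.94)) ≈ (-0.0686, 0.3038)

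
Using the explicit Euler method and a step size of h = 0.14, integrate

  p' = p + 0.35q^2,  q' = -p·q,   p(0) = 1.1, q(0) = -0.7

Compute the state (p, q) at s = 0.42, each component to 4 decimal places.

1.6921, -0.3859

Euler on (p,q): p_{n+1} = p_n + h·p', q_{n+1} = q_n + h·q'.
0.000000: (1.100000, -0.700000); f=(1.271500, 0.770000) → (1.278010, -0.592200)
0.140000: (1.278010, -0.592200); f=(1.400755, 0.756838) → (1.474116, -0.486243)
0.280000: (1.474116, -0.486243); f=(1.556867, 0.716778) → (1.692077, -0.385894)
(p(0.42), q(0.42)) ≈ (1.6921, -0.3859)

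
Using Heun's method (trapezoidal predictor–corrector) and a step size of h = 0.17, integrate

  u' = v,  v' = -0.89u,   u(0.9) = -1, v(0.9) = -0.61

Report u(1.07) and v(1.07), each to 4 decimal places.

Heun on (u,v): k1 = f(x_n, state_n); k2 = f(x_n + h, state_n + h·k1); state_{n+1} = state_n + (h/2)·(k1 + k2).
0.900000: (-1.000000, -0.610000)
  k1 = (-0.610000, 0.890000)
  predictor → (-1.103700, -0.458700)
  k2 = (-0.458700, 0.982293)
  → (-1.090839, -0.450855)
(u(1.07), v(1.07)) ≈ (-1.0908, -0.4509)

-1.0908, -0.4509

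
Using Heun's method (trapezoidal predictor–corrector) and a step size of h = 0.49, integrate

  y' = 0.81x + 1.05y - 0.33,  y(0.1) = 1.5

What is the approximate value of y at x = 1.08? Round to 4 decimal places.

Heun: k1 = f(x_n, y_n); k2 = f(x_n + h, y_n + h·k1); y_{n+1} = y_n + (h/2)·(k1 + k2).
x=0.100000, y=1.500000:
  k1 = f(0.100000, 1.500000) = 1.326000
  k2 = f(0.590000, 2.149740) = 2.405127
  y ← 1.500000 + (0.49/2)·(1.326000 + 2.405127) = 2.414126
x=0.590000, y=2.414126:
  k1 = f(0.590000, 2.414126) = 2.682732
  k2 = f(1.080000, 3.728665) = 4.459898
  y ← 2.414126 + (0.49/2)·(2.682732 + 4.459898) = 4.164071
y(1.08) ≈ 4.1641

4.1641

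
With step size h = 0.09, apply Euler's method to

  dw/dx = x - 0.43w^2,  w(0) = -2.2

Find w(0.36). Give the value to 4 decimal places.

-3.1341

Euler: w_{n+1} = w_n + h·f(x_n, w_n).
x=0.000000, w=-2.200000: f=-2.081200 → w ← -2.200000 + 0.09·(-2.081200) = -2.387308
x=0.090000, w=-2.387308: f=-2.360673 → w ← -2.387308 + 0.09·(-2.360673) = -2.599769
x=0.180000, w=-2.599769: f=-2.726283 → w ← -2.599769 + 0.09·(-2.726283) = -2.845134
x=0.270000, w=-2.845134: f=-3.210759 → w ← -2.845134 + 0.09·(-3.210759) = -3.134102
w(0.36) ≈ -3.1341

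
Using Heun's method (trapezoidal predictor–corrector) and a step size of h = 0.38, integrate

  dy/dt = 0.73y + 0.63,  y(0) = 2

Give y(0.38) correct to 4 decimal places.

2.9044

Heun: k1 = f(t_n, y_n); k2 = f(t_n + h, y_n + h·k1); y_{n+1} = y_n + (h/2)·(k1 + k2).
t=0.000000, y=2.000000:
  k1 = f(0.000000, 2.000000) = 2.090000
  k2 = f(0.380000, 2.794200) = 2.669766
  y ← 2.000000 + (0.38/2)·(2.090000 + 2.669766) = 2.904356
y(0.38) ≈ 2.9044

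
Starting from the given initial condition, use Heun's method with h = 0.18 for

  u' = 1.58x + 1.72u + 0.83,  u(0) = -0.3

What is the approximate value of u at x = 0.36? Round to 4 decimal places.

-0.0267

Heun: k1 = f(x_n, u_n); k2 = f(x_n + h, u_n + h·k1); u_{n+1} = u_n + (h/2)·(k1 + k2).
x=0.000000, u=-0.300000:
  k1 = f(0.000000, -0.300000) = 0.314000
  k2 = f(0.180000, -0.243480) = 0.695614
  u ← -0.300000 + (0.18/2)·(0.314000 + 0.695614) = -0.209135
x=0.180000, u=-0.209135:
  k1 = f(0.180000, -0.209135) = 0.754688
  k2 = f(0.360000, -0.073291) = 1.272740
  u ← -0.209135 + (0.18/2)·(0.754688 + 1.272740) = -0.026666
u(0.36) ≈ -0.0267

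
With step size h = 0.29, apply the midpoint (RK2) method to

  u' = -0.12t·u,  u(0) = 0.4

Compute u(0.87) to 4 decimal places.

0.3822

Midpoint: k1 = f(t_n, u_n); k2 = f(t_n + h/2, u_n + (h/2)·k1); u_{n+1} = u_n + h·k2.
t=0.000000, u=0.400000:
  k1 = f(0.000000, 0.400000) = 0.000000
  k2 = f(0.145000, 0.400000) = -0.006960
  u ← 0.400000 + 0.29·(-0.006960) = 0.397982
t=0.290000, u=0.397982:
  k1 = f(0.290000, 0.397982) = -0.013850
  k2 = f(0.435000, 0.395973) = -0.020670
  u ← 0.397982 + 0.29·(-0.020670) = 0.391987
t=0.580000, u=0.391987:
  k1 = f(0.580000, 0.391987) = -0.027282
  k2 = f(0.725000, 0.388031) = -0.033759
  u ← 0.391987 + 0.29·(-0.033759) = 0.382197
u(0.87) ≈ 0.3822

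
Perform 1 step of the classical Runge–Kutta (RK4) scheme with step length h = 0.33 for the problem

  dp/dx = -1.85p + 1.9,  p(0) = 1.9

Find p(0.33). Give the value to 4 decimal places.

RK4: k1 = f(x_n, p_n); k2 = f(x_n + h/2, p_n + (h/2)·k1); k3 = f(x_n + h/2, p_n + (h/2)·k2); k4 = f(x_n + h, p_n + h·k3); p_{n+1} = p_n + (h/6)·(k1 + 2k2 + 2k3 + k4).
x=0.000000, p=1.900000:
  k1 = f(0.000000, 1.900000) = -1.615000
  k2 = f(0.165000, 1.633525) = -1.122021
  k3 = f(0.165000, 1.714866) = -1.272503
  k4 = f(0.330000, 1.480074) = -0.838137
  p ← 1.900000 + (0.33/6)·(k1 + 2k2 + 2k3 + k4) = 1.501680
p(0.33) ≈ 1.5017

1.5017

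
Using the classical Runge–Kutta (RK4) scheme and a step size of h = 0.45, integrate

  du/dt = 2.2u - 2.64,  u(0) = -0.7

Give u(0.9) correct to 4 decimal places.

-12.4648

RK4: k1 = f(t_n, u_n); k2 = f(t_n + h/2, u_n + (h/2)·k1); k3 = f(t_n + h/2, u_n + (h/2)·k2); k4 = f(t_n + h, u_n + h·k3); u_{n+1} = u_n + (h/6)·(k1 + 2k2 + 2k3 + k4).
t=0.000000, u=-0.700000:
  k1 = f(0.000000, -0.700000) = -4.180000
  k2 = f(0.225000, -1.640500) = -6.249100
  k3 = f(0.225000, -2.106047) = -7.273305
  k4 = f(0.450000, -3.972987) = -11.380571
  u ← -0.700000 + (0.45/6)·(k1 + 2k2 + 2k3 + k4) = -3.895404
t=0.450000, u=-3.895404:
  k1 = f(0.450000, -3.895404) = -11.209888
  k2 = f(0.675000, -6.417628) = -16.758782
  k3 = f(0.675000, -7.666130) = -19.505485
  k4 = f(0.900000, -12.672872) = -30.520318
  u ← -3.895404 + (0.45/6)·(k1 + 2k2 + 2k3 + k4) = -12.464809
u(0.9) ≈ -12.4648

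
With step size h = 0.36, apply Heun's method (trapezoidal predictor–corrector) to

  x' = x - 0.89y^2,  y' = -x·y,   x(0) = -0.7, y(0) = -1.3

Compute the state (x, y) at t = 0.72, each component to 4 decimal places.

Heun on (x,y): k1 = f(t_n, state_n); k2 = f(t_n + h, state_n + h·k1); state_{n+1} = state_n + (h/2)·(k1 + k2).
0.000000: (-0.700000, -1.300000)
  k1 = (-2.204100, -0.910000)
  predictor → (-1.493476, -1.627600)
  k2 = (-3.851159, -2.430782)
  → (-1.789947, -1.901341)
0.360000: (-1.789947, -1.901341)
  k1 = (-5.007382, -3.403298)
  predictor → (-3.592604, -3.126528)
  k2 = (-12.292512, -11.232378)
  → (-4.903928, -4.535762)
(x(0.72), y(0.72)) ≈ (-4.9039, -4.5358)

-4.9039, -4.5358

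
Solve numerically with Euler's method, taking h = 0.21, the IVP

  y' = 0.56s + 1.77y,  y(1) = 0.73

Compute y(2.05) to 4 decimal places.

Euler: y_{n+1} = y_n + h·f(s_n, y_n).
s=1.000000, y=0.730000: f=1.852100 → y ← 0.730000 + 0.21·1.852100 = 1.118941
s=1.210000, y=1.118941: f=2.658126 → y ← 1.118941 + 0.21·2.658126 = 1.677147
s=1.420000, y=1.677147: f=3.763751 → y ← 1.677147 + 0.21·3.763751 = 2.467535
s=1.630000, y=2.467535: f=5.280337 → y ← 2.467535 + 0.21·5.280337 = 3.576406
s=1.840000, y=3.576406: f=7.360638 → y ← 3.576406 + 0.21·7.360638 = 5.122140
y(2.05) ≈ 5.1221

5.1221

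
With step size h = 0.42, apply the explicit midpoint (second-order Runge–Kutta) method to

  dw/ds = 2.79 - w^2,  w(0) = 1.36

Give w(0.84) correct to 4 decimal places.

1.5850

Midpoint: k1 = f(s_n, w_n); k2 = f(s_n + h/2, w_n + (h/2)·k1); w_{n+1} = w_n + h·k2.
s=0.000000, w=1.360000:
  k1 = f(0.000000, 1.360000) = 0.940400
  k2 = f(0.210000, 1.557484) = 0.364244
  w ← 1.360000 + 0.42·0.364244 = 1.512982
s=0.420000, w=1.512982:
  k1 = f(0.420000, 1.512982) = 0.500885
  k2 = f(0.630000, 1.618168) = 0.171532
  w ← 1.512982 + 0.42·0.171532 = 1.585026
w(0.84) ≈ 1.5850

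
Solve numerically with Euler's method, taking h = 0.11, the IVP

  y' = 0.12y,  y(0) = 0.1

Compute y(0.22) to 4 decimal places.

Euler: y_{n+1} = y_n + h·f(x_n, y_n).
x=0.000000, y=0.100000: f=0.012000 → y ← 0.100000 + 0.11·0.012000 = 0.101320
x=0.110000, y=0.101320: f=0.012158 → y ← 0.101320 + 0.11·0.012158 = 0.102657
y(0.22) ≈ 0.1027

0.1027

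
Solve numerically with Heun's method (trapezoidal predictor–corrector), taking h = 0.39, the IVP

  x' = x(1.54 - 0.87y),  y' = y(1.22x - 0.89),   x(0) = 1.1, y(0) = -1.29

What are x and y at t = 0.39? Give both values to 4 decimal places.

Heun on (x,y): k1 = f(t_n, state_n); k2 = f(t_n + h, state_n + h·k1); state_{n+1} = state_n + (h/2)·(k1 + k2).
0.000000: (1.100000, -1.290000)
  k1 = (2.928530, -0.583080)
  predictor → (2.242127, -1.517401)
  k2 = (6.412794, -2.800204)
  → (2.921558, -1.949740)
(x(0.39), y(0.39)) ≈ (2.9216, -1.9497)

2.9216, -1.9497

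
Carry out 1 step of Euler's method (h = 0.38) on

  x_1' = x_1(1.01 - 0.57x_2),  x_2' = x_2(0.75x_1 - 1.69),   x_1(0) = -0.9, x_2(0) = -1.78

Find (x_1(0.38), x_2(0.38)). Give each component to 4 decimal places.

-1.5924, -0.1803

Euler on (x_1,x_2): x_1_{n+1} = x_1_n + h·x_1', x_2_{n+1} = x_2_n + h·x_2'.
0.000000: (-0.900000, -1.780000); f=(-1.822140, 4.209700) → (-1.592413, -0.180314)
(x_1(0.38), x_2(0.38)) ≈ (-1.5924, -0.1803)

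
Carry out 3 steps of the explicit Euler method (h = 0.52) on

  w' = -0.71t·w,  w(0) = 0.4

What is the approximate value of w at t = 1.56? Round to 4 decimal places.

Euler: w_{n+1} = w_n + h·f(t_n, w_n).
t=0.000000, w=0.400000: f=0.000000 → w ← 0.400000 + 0.52·0.000000 = 0.400000
t=0.520000, w=0.400000: f=-0.147680 → w ← 0.400000 + 0.52·(-0.147680) = 0.323206
t=1.040000, w=0.323206: f=-0.238656 → w ← 0.323206 + 0.52·(-0.238656) = 0.199105
w(1.56) ≈ 0.1991

0.1991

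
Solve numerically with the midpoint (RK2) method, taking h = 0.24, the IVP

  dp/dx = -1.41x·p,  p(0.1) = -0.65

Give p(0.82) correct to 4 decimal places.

Midpoint: k1 = f(x_n, p_n); k2 = f(x_n + h/2, p_n + (h/2)·k1); p_{n+1} = p_n + h·k2.
x=0.100000, p=-0.650000:
  k1 = f(0.100000, -0.650000) = 0.091650
  k2 = f(0.220000, -0.639002) = 0.198218
  p ← -0.650000 + 0.24·0.198218 = -0.602428
x=0.340000, p=-0.602428:
  k1 = f(0.340000, -0.602428) = 0.288804
  k2 = f(0.460000, -0.567771) = 0.368256
  p ← -0.602428 + 0.24·0.368256 = -0.514046
x=0.580000, p=-0.514046:
  k1 = f(0.580000, -0.514046) = 0.420387
  k2 = f(0.700000, -0.463600) = 0.457573
  p ← -0.514046 + 0.24·0.457573 = -0.404229
p(0.82) ≈ -0.4042

-0.4042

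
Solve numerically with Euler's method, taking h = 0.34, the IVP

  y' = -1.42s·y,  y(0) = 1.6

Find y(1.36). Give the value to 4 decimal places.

Euler: y_{n+1} = y_n + h·f(s_n, y_n).
s=0.000000, y=1.600000: f=0.000000 → y ← 1.600000 + 0.34·0.000000 = 1.600000
s=0.340000, y=1.600000: f=-0.772480 → y ← 1.600000 + 0.34·(-0.772480) = 1.337357
s=0.680000, y=1.337357: f=-1.291352 → y ← 1.337357 + 0.34·(-1.291352) = 0.898297
s=1.020000, y=0.898297: f=-1.301094 → y ← 0.898297 + 0.34·(-1.301094) = 0.455925
y(1.36) ≈ 0.4559

0.4559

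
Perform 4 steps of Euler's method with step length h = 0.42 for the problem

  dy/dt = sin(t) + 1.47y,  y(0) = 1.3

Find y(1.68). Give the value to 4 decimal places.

10.2501

Euler: y_{n+1} = y_n + h·f(t_n, y_n).
t=0.000000, y=1.300000: f=1.911000 → y ← 1.300000 + 0.42·1.911000 = 2.102620
t=0.420000, y=2.102620: f=3.498612 → y ← 2.102620 + 0.42·3.498612 = 3.572037
t=0.840000, y=3.572037: f=5.995537 → y ← 3.572037 + 0.42·5.995537 = 6.090163
t=1.260000, y=6.090163: f=9.904630 → y ← 6.090163 + 0.42·9.904630 = 10.250107
y(1.68) ≈ 10.2501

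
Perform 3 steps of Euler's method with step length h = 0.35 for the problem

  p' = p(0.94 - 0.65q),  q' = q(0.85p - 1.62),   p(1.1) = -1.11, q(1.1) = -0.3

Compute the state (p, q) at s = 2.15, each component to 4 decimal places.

-2.7534, -0.0002

Euler on (p,q): p_{n+1} = p_n + h·p', q_{n+1} = q_n + h·q'.
1.100000: (-1.110000, -0.300000); f=(-1.259850, 0.769050) → (-1.550948, -0.030832)
1.450000: (-1.550948, -0.030832); f=(-1.488973, 0.090595) → (-2.072088, 0.000876)
1.800000: (-2.072088, 0.000876); f=(-1.946583, -0.002962) → (-2.753392, -0.000161)
(p(2.15), q(2.15)) ≈ (-2.7534, -0.0002)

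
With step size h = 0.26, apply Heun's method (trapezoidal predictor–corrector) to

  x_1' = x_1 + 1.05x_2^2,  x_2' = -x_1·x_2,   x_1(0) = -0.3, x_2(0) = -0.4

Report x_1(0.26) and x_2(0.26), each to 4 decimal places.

Heun on (x_1,x_2): k1 = f(x_n, state_n); k2 = f(x_n + h, state_n + h·k1); state_{n+1} = state_n + (h/2)·(k1 + k2).
0.000000: (-0.300000, -0.400000)
  k1 = (-0.132000, -0.120000)
  predictor → (-0.334320, -0.431200)
  k2 = (-0.139090, -0.144159)
  → (-0.335242, -0.434341)
(x_1(0.26), x_2(0.26)) ≈ (-0.3352, -0.4343)

-0.3352, -0.4343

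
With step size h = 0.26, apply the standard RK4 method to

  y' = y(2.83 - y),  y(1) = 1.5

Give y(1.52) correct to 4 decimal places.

2.3511

RK4: k1 = f(x_n, y_n); k2 = f(x_n + h/2, y_n + (h/2)·k1); k3 = f(x_n + h/2, y_n + (h/2)·k2); k4 = f(x_n + h, y_n + h·k3); y_{n+1} = y_n + (h/6)·(k1 + 2k2 + 2k3 + k4).
x=1.000000, y=1.500000:
  k1 = f(1.000000, 1.500000) = 1.995000
  k2 = f(1.130000, 1.759350) = 1.883648
  k3 = f(1.130000, 1.744874) = 1.893408
  k4 = f(1.260000, 1.992286) = 1.668966
  y ← 1.500000 + (0.26/6)·(k1 + 2k2 + 2k3 + k4) = 1.986117
x=1.260000, y=1.986117:
  k1 = f(1.260000, 1.986117) = 1.676051
  k2 = f(1.390000, 2.204003) = 1.379699
  k3 = f(1.390000, 2.165478) = 1.439008
  k4 = f(1.520000, 2.360259) = 1.108711
  y ← 1.986117 + (0.26/6)·(k1 + 2k2 + 2k3 + k4) = 2.351078
y(1.52) ≈ 2.3511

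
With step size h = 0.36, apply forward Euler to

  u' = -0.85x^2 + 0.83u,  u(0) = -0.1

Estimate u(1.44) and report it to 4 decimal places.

-0.9144

Euler: u_{n+1} = u_n + h·f(x_n, u_n).
x=0.000000, u=-0.100000: f=-0.083000 → u ← -0.100000 + 0.36·(-0.083000) = -0.129880
x=0.360000, u=-0.129880: f=-0.217960 → u ← -0.129880 + 0.36·(-0.217960) = -0.208346
x=0.720000, u=-0.208346: f=-0.613567 → u ← -0.208346 + 0.36·(-0.613567) = -0.429230
x=1.080000, u=-0.429230: f=-1.347701 → u ← -0.429230 + 0.36·(-1.347701) = -0.914402
u(1.44) ≈ -0.9144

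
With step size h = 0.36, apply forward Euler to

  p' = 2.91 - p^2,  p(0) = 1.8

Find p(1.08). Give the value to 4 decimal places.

Euler: p_{n+1} = p_n + h·f(x_n, p_n).
x=0.000000, p=1.800000: f=-0.330000 → p ← 1.800000 + 0.36·(-0.330000) = 1.681200
x=0.360000, p=1.681200: f=0.083567 → p ← 1.681200 + 0.36·0.083567 = 1.711284
x=0.720000, p=1.711284: f=-0.018493 → p ← 1.711284 + 0.36·(-0.018493) = 1.704627
p(1.08) ≈ 1.7046

1.7046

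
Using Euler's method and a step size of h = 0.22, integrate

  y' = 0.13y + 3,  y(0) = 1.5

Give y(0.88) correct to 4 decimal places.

Euler: y_{n+1} = y_n + h·f(t_n, y_n).
t=0.000000, y=1.500000: f=3.195000 → y ← 1.500000 + 0.22·3.195000 = 2.202900
t=0.220000, y=2.202900: f=3.286377 → y ← 2.202900 + 0.22·3.286377 = 2.925903
t=0.440000, y=2.925903: f=3.380367 → y ← 2.925903 + 0.22·3.380367 = 3.669584
t=0.660000, y=3.669584: f=3.477046 → y ← 3.669584 + 0.22·3.477046 = 4.434534
y(0.88) ≈ 4.4345

4.4345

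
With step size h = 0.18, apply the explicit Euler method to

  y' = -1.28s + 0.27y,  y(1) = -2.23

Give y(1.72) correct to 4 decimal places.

-3.9441

Euler: y_{n+1} = y_n + h·f(s_n, y_n).
s=1.000000, y=-2.230000: f=-1.882100 → y ← -2.230000 + 0.18·(-1.882100) = -2.568778
s=1.180000, y=-2.568778: f=-2.203970 → y ← -2.568778 + 0.18·(-2.203970) = -2.965493
s=1.360000, y=-2.965493: f=-2.541483 → y ← -2.965493 + 0.18·(-2.541483) = -3.422960
s=1.540000, y=-3.422960: f=-2.895399 → y ← -3.422960 + 0.18·(-2.895399) = -3.944131
y(1.72) ≈ -3.9441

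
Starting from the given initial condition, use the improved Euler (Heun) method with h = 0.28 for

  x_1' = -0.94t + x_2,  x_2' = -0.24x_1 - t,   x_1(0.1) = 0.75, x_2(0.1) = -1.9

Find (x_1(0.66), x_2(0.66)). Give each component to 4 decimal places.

Heun on (x_1,x_2): k1 = f(t_n, state_n); k2 = f(t_n + h, state_n + h·k1); state_{n+1} = state_n + (h/2)·(k1 + k2).
0.100000: (0.750000, -1.900000)
  k1 = (-1.994000, -0.280000)
  predictor → (0.191680, -1.978400)
  k2 = (-2.335600, -0.426003)
  → (0.143856, -1.998840)
0.380000: (0.143856, -1.998840)
  k1 = (-2.356040, -0.414525)
  predictor → (-0.515835, -2.114908)
  k2 = (-2.735308, -0.536200)
  → (-0.568933, -2.131942)
(x_1(0.66), x_2(0.66)) ≈ (-0.5689, -2.1319)

-0.5689, -2.1319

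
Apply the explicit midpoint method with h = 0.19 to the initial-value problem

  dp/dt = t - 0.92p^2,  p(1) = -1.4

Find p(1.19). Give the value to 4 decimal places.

Midpoint: k1 = f(t_n, p_n); k2 = f(t_n + h/2, p_n + (h/2)·k1); p_{n+1} = p_n + h·k2.
t=1.000000, p=-1.400000:
  k1 = f(1.000000, -1.400000) = -0.803200
  k2 = f(1.095000, -1.476304) = -0.910116
  p ← -1.400000 + 0.19·(-0.910116) = -1.572922
p(1.19) ≈ -1.5729

-1.5729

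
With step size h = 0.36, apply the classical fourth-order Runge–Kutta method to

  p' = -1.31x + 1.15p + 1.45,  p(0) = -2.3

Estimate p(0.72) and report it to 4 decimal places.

RK4: k1 = f(x_n, p_n); k2 = f(x_n + h/2, p_n + (h/2)·k1); k3 = f(x_n + h/2, p_n + (h/2)·k2); k4 = f(x_n + h, p_n + h·k3); p_{n+1} = p_n + (h/6)·(k1 + 2k2 + 2k3 + k4).
x=0.000000, p=-2.300000:
  k1 = f(0.000000, -2.300000) = -1.195000
  k2 = f(0.180000, -2.515100) = -1.678165
  k3 = f(0.180000, -2.602070) = -1.778180
  k4 = f(0.360000, -2.940145) = -2.402767
  p ← -2.300000 + (0.36/6)·(k1 + 2k2 + 2k3 + k4) = -2.930627
x=0.360000, p=-2.930627:
  k1 = f(0.360000, -2.930627) = -2.391822
  k2 = f(0.540000, -3.361155) = -3.122729
  k3 = f(0.540000, -3.492719) = -3.274026
  k4 = f(0.720000, -4.109277) = -4.218868
  p ← -2.930627 + (0.36/6)·(k1 + 2k2 + 2k3 + k4) = -4.094879
p(0.72) ≈ -4.0949

-4.0949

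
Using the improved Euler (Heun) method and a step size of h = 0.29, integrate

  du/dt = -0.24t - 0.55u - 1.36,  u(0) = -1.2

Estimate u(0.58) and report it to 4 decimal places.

Heun: k1 = f(t_n, u_n); k2 = f(t_n + h, u_n + h·k1); u_{n+1} = u_n + (h/2)·(k1 + k2).
t=0.000000, u=-1.200000:
  k1 = f(0.000000, -1.200000) = -0.700000
  k2 = f(0.290000, -1.403000) = -0.657950
  u ← -1.200000 + (0.29/2)·(-0.700000 + (-0.657950)) = -1.396903
t=0.290000, u=-1.396903:
  k1 = f(0.290000, -1.396903) = -0.661303
  k2 = f(0.580000, -1.588681) = -0.625426
  u ← -1.396903 + (0.29/2)·(-0.661303 + (-0.625426)) = -1.583478
u(0.58) ≈ -1.5835

-1.5835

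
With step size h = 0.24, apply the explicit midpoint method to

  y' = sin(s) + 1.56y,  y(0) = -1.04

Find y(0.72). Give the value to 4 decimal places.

Midpoint: k1 = f(s_n, y_n); k2 = f(s_n + h/2, y_n + (h/2)·k1); y_{n+1} = y_n + h·k2.
s=0.000000, y=-1.040000:
  k1 = f(0.000000, -1.040000) = -1.622400
  k2 = f(0.120000, -1.234688) = -1.806401
  y ← -1.040000 + 0.24·(-1.806401) = -1.473536
s=0.240000, y=-1.473536:
  k1 = f(0.240000, -1.473536) = -2.061014
  k2 = f(0.360000, -1.720858) = -2.332264
  y ← -1.473536 + 0.24·(-2.332264) = -2.033280
s=0.480000, y=-2.033280:
  k1 = f(0.480000, -2.033280) = -2.710137
  k2 = f(0.600000, -2.358496) = -3.114611
  y ← -2.033280 + 0.24·(-3.114611) = -2.780786
y(0.72) ≈ -2.7808

-2.7808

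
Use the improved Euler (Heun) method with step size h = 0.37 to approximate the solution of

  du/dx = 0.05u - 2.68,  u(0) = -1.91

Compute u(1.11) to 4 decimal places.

Heun: k1 = f(x_n, u_n); k2 = f(x_n + h, u_n + h·k1); u_{n+1} = u_n + (h/2)·(k1 + k2).
x=0.000000, u=-1.910000:
  k1 = f(0.000000, -1.910000) = -2.775500
  k2 = f(0.370000, -2.936935) = -2.826847
  u ← -1.910000 + (0.37/2)·(-2.775500 + (-2.826847)) = -2.946434
x=0.370000, u=-2.946434:
  k1 = f(0.370000, -2.946434) = -2.827322
  k2 = f(0.740000, -3.992543) = -2.879627
  u ← -2.946434 + (0.37/2)·(-2.827322 + (-2.879627)) = -4.002220
x=0.740000, u=-4.002220:
  k1 = f(0.740000, -4.002220) = -2.880111
  k2 = f(1.110000, -5.067861) = -2.933393
  u ← -4.002220 + (0.37/2)·(-2.880111 + (-2.933393)) = -5.077718
u(1.11) ≈ -5.0777

-5.0777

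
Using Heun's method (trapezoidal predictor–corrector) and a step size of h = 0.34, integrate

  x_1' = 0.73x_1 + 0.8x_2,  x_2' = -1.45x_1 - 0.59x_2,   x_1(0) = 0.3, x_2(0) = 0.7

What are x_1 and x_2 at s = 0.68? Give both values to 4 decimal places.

Heun on (x_1,x_2): k1 = f(s_n, state_n); k2 = f(s_n + h, state_n + h·k1); state_{n+1} = state_n + (h/2)·(k1 + k2).
0.000000: (0.300000, 0.700000)
  k1 = (0.779000, -0.848000)
  predictor → (0.564860, 0.411680)
  k2 = (0.741692, -1.061938)
  → (0.558518, 0.375311)
0.340000: (0.558518, 0.375311)
  k1 = (0.707966, -1.031284)
  predictor → (0.799226, 0.024674)
  k2 = (0.603174, -1.173436)
  → (0.781412, 0.000508)
(x_1(0.68), x_2(0.68)) ≈ (0.7814, 0.0005)

0.7814, 0.0005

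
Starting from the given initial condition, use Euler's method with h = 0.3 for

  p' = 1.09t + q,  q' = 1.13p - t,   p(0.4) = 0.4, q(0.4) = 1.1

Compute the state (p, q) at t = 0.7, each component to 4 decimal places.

Euler on (p,q): p_{n+1} = p_n + h·p', q_{n+1} = q_n + h·q'.
0.400000: (0.400000, 1.100000); f=(1.536000, 0.052000) → (0.860800, 1.115600)
(p(0.7), q(0.7)) ≈ (0.8608, 1.1156)

0.8608, 1.1156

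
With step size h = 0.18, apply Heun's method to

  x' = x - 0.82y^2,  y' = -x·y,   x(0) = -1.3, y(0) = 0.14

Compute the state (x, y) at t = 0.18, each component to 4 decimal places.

Heun on (x,y): k1 = f(t_n, state_n); k2 = f(t_n + h, state_n + h·k1); state_{n+1} = state_n + (h/2)·(k1 + k2).
0.000000: (-1.300000, 0.140000)
  k1 = (-1.316072, 0.182000)
  predictor → (-1.536893, 0.172760)
  k2 = (-1.561367, 0.265514)
  → (-1.558969, 0.180276)
(x(0.18), y(0.18)) ≈ (-1.5590, 0.1803)

-1.5590, 0.1803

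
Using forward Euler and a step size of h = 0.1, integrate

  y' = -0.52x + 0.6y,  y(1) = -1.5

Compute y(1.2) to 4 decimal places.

-1.7977

Euler: y_{n+1} = y_n + h·f(x_n, y_n).
x=1.000000, y=-1.500000: f=-1.420000 → y ← -1.500000 + 0.1·(-1.420000) = -1.642000
x=1.100000, y=-1.642000: f=-1.557200 → y ← -1.642000 + 0.1·(-1.557200) = -1.797720
y(1.2) ≈ -1.7977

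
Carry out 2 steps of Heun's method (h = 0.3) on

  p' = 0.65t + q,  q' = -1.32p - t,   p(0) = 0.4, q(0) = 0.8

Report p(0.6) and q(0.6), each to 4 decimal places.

Heun on (p,q): k1 = f(t_n, state_n); k2 = f(t_n + h, state_n + h·k1); state_{n+1} = state_n + (h/2)·(k1 + k2).
0.000000: (0.400000, 0.800000)
  k1 = (0.800000, -0.528000)
  predictor → (0.640000, 0.641600)
  k2 = (0.836600, -1.144800)
  → (0.645490, 0.549080)
0.300000: (0.645490, 0.549080)
  k1 = (0.744080, -1.152047)
  predictor → (0.868714, 0.203466)
  k2 = (0.593466, -1.746702)
  → (0.846122, 0.114268)
(p(0.6), q(0.6)) ≈ (0.8461, 0.1143)

0.8461, 0.1143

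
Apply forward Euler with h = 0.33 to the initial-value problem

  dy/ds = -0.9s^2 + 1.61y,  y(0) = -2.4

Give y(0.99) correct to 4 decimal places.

Euler: y_{n+1} = y_n + h·f(s_n, y_n).
s=0.000000, y=-2.400000: f=-3.864000 → y ← -2.400000 + 0.33·(-3.864000) = -3.675120
s=0.330000, y=-3.675120: f=-6.014953 → y ← -3.675120 + 0.33·(-6.014953) = -5.660055
s=0.660000, y=-5.660055: f=-9.504728 → y ← -5.660055 + 0.33·(-9.504728) = -8.796615
y(0.99) ≈ -8.7966

-8.7966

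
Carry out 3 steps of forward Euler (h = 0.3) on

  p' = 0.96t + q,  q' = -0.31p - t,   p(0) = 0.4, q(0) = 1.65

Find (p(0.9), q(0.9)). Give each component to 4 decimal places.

Euler on (p,q): p_{n+1} = p_n + h·p', q_{n+1} = q_n + h·q'.
0.000000: (0.400000, 1.650000); f=(1.650000, -0.124000) → (0.895000, 1.612800)
0.300000: (0.895000, 1.612800); f=(1.900800, -0.577450) → (1.465240, 1.439565)
0.600000: (1.465240, 1.439565); f=(2.015565, -1.054224) → (2.069910, 1.123298)
(p(0.9), q(0.9)) ≈ (2.0699, 1.1233)

2.0699, 1.1233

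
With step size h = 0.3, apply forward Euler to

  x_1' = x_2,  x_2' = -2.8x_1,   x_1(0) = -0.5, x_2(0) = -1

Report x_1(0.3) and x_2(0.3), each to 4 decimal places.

-0.8000, -0.5800

Euler on (x_1,x_2): x_1_{n+1} = x_1_n + h·x_1', x_2_{n+1} = x_2_n + h·x_2'.
0.000000: (-0.500000, -1.000000); f=(-1.000000, 1.400000) → (-0.800000, -0.580000)
(x_1(0.3), x_2(0.3)) ≈ (-0.8000, -0.5800)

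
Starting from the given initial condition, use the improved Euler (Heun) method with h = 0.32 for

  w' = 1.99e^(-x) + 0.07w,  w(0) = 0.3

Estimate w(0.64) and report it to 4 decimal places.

Heun: k1 = f(x_n, w_n); k2 = f(x_n + h, w_n + h·k1); w_{n+1} = w_n + (h/2)·(k1 + k2).
x=0.000000, w=0.300000:
  k1 = f(0.000000, 0.300000) = 2.011000
  k2 = f(0.320000, 0.943520) = 1.511083
  w ← 0.300000 + (0.32/2)·(2.011000 + 1.511083) = 0.863533
x=0.320000, w=0.863533:
  k1 = f(0.320000, 0.863533) = 1.505484
  k2 = f(0.640000, 1.345288) = 1.143482
  w ← 0.863533 + (0.32/2)·(1.505484 + 1.143482) = 1.287368
w(0.64) ≈ 1.2874

1.2874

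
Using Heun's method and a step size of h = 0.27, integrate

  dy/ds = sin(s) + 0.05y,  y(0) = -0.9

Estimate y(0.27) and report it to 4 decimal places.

-0.8762

Heun: k1 = f(s_n, y_n); k2 = f(s_n + h, y_n + h·k1); y_{n+1} = y_n + (h/2)·(k1 + k2).
s=0.000000, y=-0.900000:
  k1 = f(0.000000, -0.900000) = -0.045000
  k2 = f(0.270000, -0.912150) = 0.221124
  y ← -0.900000 + (0.27/2)·(-0.045000 + 0.221124) = -0.876223
y(0.27) ≈ -0.8762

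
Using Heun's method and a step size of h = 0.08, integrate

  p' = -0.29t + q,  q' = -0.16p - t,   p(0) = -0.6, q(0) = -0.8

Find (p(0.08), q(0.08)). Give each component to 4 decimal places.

Heun on (p,q): k1 = f(t_n, state_n); k2 = f(t_n + h, state_n + h·k1); state_{n+1} = state_n + (h/2)·(k1 + k2).
0.000000: (-0.600000, -0.800000)
  k1 = (-0.800000, 0.096000)
  predictor → (-0.664000, -0.792320)
  k2 = (-0.815520, 0.026240)
  → (-0.664621, -0.795110)
(p(0.08), q(0.08)) ≈ (-0.6646, -0.7951)

-0.6646, -0.7951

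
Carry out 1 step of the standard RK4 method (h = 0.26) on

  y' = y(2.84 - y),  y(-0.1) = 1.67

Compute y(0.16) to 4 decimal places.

RK4: k1 = f(t_n, y_n); k2 = f(t_n + h/2, y_n + (h/2)·k1); k3 = f(t_n + h/2, y_n + (h/2)·k2); k4 = f(t_n + h, y_n + h·k3); y_{n+1} = y_n + (h/6)·(k1 + 2k2 + 2k3 + k4).
t=-0.100000, y=1.670000:
  k1 = f(-0.100000, 1.670000) = 1.953900
  k2 = f(0.030000, 1.924007) = 1.762377
  k3 = f(0.030000, 1.899109) = 1.786855
  k4 = f(0.160000, 2.134582) = 1.505772
  y ← 1.670000 + (0.26/6)·(k1 + 2k2 + 2k3 + k4) = 2.127519
y(0.16) ≈ 2.1275

2.1275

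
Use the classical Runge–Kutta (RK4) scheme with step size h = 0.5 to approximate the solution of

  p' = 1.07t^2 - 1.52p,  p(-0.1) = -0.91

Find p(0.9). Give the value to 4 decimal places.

-0.0086

RK4: k1 = f(t_n, p_n); k2 = f(t_n + h/2, p_n + (h/2)·k1); k3 = f(t_n + h/2, p_n + (h/2)·k2); k4 = f(t_n + h, p_n + h·k3); p_{n+1} = p_n + (h/6)·(k1 + 2k2 + 2k3 + k4).
t=-0.100000, p=-0.910000:
  k1 = f(-0.100000, -0.910000) = 1.393900
  k2 = f(0.150000, -0.561525) = 0.877593
  k3 = f(0.150000, -0.690602) = 1.073790
  k4 = f(0.400000, -0.373105) = 0.738320
  p ← -0.910000 + (0.5/6)·(k1 + 2k2 + 2k3 + k4) = -0.407085
t=0.400000, p=-0.407085:
  k1 = f(0.400000, -0.407085) = 0.789969
  k2 = f(0.650000, -0.209592) = 0.770655
  k3 = f(0.650000, -0.214421) = 0.777994
  k4 = f(0.900000, -0.018087) = 0.894193
  p ← -0.407085 + (0.5/6)·(k1 + 2k2 + 2k3 + k4) = -0.008629
p(0.9) ≈ -0.0086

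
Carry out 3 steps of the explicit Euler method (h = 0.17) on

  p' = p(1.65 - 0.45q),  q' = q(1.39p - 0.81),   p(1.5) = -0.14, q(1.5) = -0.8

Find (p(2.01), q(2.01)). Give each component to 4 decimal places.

Euler on (p,q): p_{n+1} = p_n + h·p', q_{n+1} = q_n + h·q'.
1.500000: (-0.140000, -0.800000); f=(-0.281400, 0.803680) → (-0.187838, -0.663374)
1.670000: (-0.187838, -0.663374); f=(-0.366006, 0.710537) → (-0.250059, -0.542583)
1.840000: (-0.250059, -0.542583); f=(-0.473652, 0.628084) → (-0.330580, -0.435809)
(p(2.01), q(2.01)) ≈ (-0.3306, -0.4358)

-0.3306, -0.4358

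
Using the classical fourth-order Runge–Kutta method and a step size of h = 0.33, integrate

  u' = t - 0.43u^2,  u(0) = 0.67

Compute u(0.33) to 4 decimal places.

RK4: k1 = f(t_n, u_n); k2 = f(t_n + h/2, u_n + (h/2)·k1); k3 = f(t_n + h/2, u_n + (h/2)·k2); k4 = f(t_n + h, u_n + h·k3); u_{n+1} = u_n + (h/6)·(k1 + 2k2 + 2k3 + k4).
t=0.000000, u=0.670000:
  k1 = f(0.000000, 0.670000) = -0.193027
  k2 = f(0.165000, 0.638151) = -0.010112
  k3 = f(0.165000, 0.668332) = -0.027067
  k4 = f(0.330000, 0.661068) = 0.142085
  u ← 0.670000 + (0.33/6)·(k1 + 2k2 + 2k3 + k4) = 0.663109
u(0.33) ≈ 0.6631

0.6631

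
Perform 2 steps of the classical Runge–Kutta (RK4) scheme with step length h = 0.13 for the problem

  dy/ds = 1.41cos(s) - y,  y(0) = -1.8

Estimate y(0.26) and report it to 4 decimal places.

RK4: k1 = f(s_n, y_n); k2 = f(s_n + h/2, y_n + (h/2)·k1); k3 = f(s_n + h/2, y_n + (h/2)·k2); k4 = f(s_n + h, y_n + h·k3); y_{n+1} = y_n + (h/6)·(k1 + 2k2 + 2k3 + k4).
s=0.000000, y=-1.800000:
  k1 = f(0.000000, -1.800000) = 3.210000
  k2 = f(0.065000, -1.591350) = 2.998372
  k3 = f(0.065000, -1.605106) = 3.012128
  k4 = f(0.130000, -1.408423) = 2.806526
  y ← -1.800000 + (0.13/6)·(k1 + 2k2 + 2k3 + k4) = -1.409187
s=0.130000, y=-1.409187:
  k1 = f(0.130000, -1.409187) = 2.807289
  k2 = f(0.195000, -1.226713) = 2.609990
  k3 = f(0.195000, -1.239538) = 2.622815
  k4 = f(0.260000, -1.068221) = 2.430831
  y ← -1.409187 + (0.13/6)·(k1 + 2k2 + 2k3 + k4) = -1.068939
y(0.26) ≈ -1.0689

-1.0689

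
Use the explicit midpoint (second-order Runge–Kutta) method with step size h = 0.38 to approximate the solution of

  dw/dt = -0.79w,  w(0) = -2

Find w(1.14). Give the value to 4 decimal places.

-0.8265

Midpoint: k1 = f(t_n, w_n); k2 = f(t_n + h/2, w_n + (h/2)·k1); w_{n+1} = w_n + h·k2.
t=0.000000, w=-2.000000:
  k1 = f(0.000000, -2.000000) = 1.580000
  k2 = f(0.190000, -1.699800) = 1.342842
  w ← -2.000000 + 0.38·1.342842 = -1.489720
t=0.380000, w=-1.489720:
  k1 = f(0.380000, -1.489720) = 1.176879
  k2 = f(0.570000, -1.266113) = 1.000229
  w ← -1.489720 + 0.38·1.000229 = -1.109633
t=0.760000, w=-1.109633:
  k1 = f(0.760000, -1.109633) = 0.876610
  k2 = f(0.950000, -0.943077) = 0.745031
  w ← -1.109633 + 0.38·0.745031 = -0.826521
w(1.14) ≈ -0.8265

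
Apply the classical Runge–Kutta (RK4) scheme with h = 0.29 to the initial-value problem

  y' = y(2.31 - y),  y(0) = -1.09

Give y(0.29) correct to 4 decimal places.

RK4: k1 = f(s_n, y_n); k2 = f(s_n + h/2, y_n + (h/2)·k1); k3 = f(s_n + h/2, y_n + (h/2)·k2); k4 = f(s_n + h, y_n + h·k3); y_{n+1} = y_n + (h/6)·(k1 + 2k2 + 2k3 + k4).
s=0.000000, y=-1.090000:
  k1 = f(0.000000, -1.090000) = -3.706000
  k2 = f(0.145000, -1.627370) = -6.407558
  k3 = f(0.145000, -2.019096) = -8.740860
  k4 = f(0.290000, -3.624849) = -21.512934
  y ← -1.090000 + (0.29/6)·(k1 + 2k2 + 2k3 + k4) = -3.773262
y(0.29) ≈ -3.7733

-3.7733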